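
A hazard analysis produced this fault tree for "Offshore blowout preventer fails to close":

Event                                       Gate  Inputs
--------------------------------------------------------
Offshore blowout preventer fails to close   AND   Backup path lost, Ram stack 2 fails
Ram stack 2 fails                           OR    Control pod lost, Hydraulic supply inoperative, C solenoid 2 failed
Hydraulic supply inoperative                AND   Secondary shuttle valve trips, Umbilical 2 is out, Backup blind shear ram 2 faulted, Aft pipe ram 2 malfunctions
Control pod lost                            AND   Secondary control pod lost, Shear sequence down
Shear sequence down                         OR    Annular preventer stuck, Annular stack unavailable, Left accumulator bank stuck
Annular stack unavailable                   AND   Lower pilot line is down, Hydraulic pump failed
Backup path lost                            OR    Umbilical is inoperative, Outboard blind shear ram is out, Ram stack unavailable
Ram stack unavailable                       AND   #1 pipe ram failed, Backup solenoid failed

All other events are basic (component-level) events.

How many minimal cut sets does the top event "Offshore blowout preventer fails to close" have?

Ram stack unavailable [AND]: one cut set from each child combined → 1 × 1 = 1 cut set(s).
Backup path lost [OR]: union of children's cut sets → 3 cut set(s).
Annular stack unavailable [AND]: one cut set from each child combined → 1 × 1 = 1 cut set(s).
Shear sequence down [OR]: union of children's cut sets → 3 cut set(s).
Control pod lost [AND]: one cut set from each child combined → 1 × 3 = 3 cut set(s).
Hydraulic supply inoperative [AND]: one cut set from each child combined → 1 × 1 × 1 × 1 = 1 cut set(s).
Ram stack 2 fails [OR]: union of children's cut sets → 5 cut set(s).
Offshore blowout preventer fails to close [AND]: one cut set from each child combined → 3 × 5 = 15 cut set(s).

15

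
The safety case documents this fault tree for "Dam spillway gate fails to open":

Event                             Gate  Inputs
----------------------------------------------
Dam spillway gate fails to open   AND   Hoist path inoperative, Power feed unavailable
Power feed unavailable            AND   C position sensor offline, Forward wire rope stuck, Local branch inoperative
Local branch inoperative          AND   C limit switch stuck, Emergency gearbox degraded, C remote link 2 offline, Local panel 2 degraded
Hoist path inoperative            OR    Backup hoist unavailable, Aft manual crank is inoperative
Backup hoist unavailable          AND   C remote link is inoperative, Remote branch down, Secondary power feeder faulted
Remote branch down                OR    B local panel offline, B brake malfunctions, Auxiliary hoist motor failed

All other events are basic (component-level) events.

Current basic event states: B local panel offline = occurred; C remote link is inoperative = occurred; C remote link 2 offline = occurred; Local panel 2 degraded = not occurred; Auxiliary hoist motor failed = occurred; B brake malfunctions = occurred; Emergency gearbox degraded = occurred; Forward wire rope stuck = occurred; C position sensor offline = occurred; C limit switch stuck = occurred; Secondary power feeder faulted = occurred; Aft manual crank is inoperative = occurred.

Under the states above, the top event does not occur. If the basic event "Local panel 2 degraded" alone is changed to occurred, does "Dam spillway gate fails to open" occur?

Counterfactual: set "Local panel 2 degraded" to occurred.
Remote branch down [OR]: B local panel offline=occurs, B brake malfunctions=occurs, Auxiliary hoist motor failed=occurs → at least one input occurs → occurs.
Backup hoist unavailable [AND]: C remote link is inoperative=occurs, Remote branch down=occurs, Secondary power feeder faulted=occurs → all inputs occur → occurs.
Hoist path inoperative [OR]: Backup hoist unavailable=occurs, Aft manual crank is inoperative=occurs → at least one input occurs → occurs.
Local branch inoperative [AND]: C limit switch stuck=occurs, Emergency gearbox degraded=occurs, C remote link 2 offline=occurs, Local panel 2 degraded=occurs → all inputs occur → occurs.
Power feed unavailable [AND]: C position sensor offline=occurs, Forward wire rope stuck=occurs, Local branch inoperative=occurs → all inputs occur → occurs.
Dam spillway gate fails to open [AND]: Hoist path inoperative=occurs, Power feed unavailable=occurs → all inputs occur → occurs.

Yes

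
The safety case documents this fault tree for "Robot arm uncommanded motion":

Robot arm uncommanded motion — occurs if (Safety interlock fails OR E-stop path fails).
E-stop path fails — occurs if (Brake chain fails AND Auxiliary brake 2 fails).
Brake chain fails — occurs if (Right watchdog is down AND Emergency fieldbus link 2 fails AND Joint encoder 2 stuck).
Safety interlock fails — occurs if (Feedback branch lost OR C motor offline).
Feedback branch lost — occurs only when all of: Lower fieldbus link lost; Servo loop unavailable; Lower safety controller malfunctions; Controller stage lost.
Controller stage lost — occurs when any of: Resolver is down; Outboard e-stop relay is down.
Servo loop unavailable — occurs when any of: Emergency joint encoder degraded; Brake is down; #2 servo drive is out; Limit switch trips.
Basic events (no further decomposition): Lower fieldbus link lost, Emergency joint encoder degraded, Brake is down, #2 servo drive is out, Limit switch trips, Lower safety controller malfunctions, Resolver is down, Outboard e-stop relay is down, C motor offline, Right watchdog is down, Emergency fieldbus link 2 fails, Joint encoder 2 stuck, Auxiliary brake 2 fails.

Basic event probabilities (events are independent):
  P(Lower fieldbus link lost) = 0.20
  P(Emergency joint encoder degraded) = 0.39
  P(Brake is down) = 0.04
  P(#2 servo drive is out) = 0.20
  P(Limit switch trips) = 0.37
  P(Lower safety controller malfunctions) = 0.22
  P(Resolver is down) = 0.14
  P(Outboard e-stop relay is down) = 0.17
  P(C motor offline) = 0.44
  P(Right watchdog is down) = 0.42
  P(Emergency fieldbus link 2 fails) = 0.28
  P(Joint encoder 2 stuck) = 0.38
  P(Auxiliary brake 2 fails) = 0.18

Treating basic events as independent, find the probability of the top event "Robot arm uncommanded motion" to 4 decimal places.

P(Servo loop unavailable) [OR] = 1 − (1−0.39) × (1−0.04) × (1−0.20) × (1−0.37) = 0.704858
P(Controller stage lost) [OR] = 1 − (1−0.14) × (1−0.17) = 0.286200
P(Feedback branch lost) [AND] = 0.20 × 0.704858 × 0.22 × 0.286200 = 0.008876
P(Safety interlock fails) [OR] = 1 − (1−0.008876) × (1−0.44) = 0.444971
P(Brake chain fails) [AND] = 0.42 × 0.28 × 0.38 = 0.044688
P(E-stop path fails) [AND] = 0.044688 × 0.18 = 0.008044
P(Robot arm uncommanded motion) [OR] = 1 − (1−0.444971) × (1−0.008044) = 0.449436
Rounded to 4 decimal places: P(Robot arm uncommanded motion) ≈ 0.4494.

0.4494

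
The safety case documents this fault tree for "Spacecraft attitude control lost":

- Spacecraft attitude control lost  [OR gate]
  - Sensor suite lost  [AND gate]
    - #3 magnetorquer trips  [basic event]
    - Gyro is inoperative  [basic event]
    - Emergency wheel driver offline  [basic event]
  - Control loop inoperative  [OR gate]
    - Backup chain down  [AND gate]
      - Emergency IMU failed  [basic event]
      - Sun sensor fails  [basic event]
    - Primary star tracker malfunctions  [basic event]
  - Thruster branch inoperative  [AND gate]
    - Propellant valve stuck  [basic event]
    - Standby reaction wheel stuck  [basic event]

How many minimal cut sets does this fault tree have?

Sensor suite lost [AND]: one cut set from each child combined → 1 × 1 × 1 = 1 cut set(s).
Backup chain down [AND]: one cut set from each child combined → 1 × 1 = 1 cut set(s).
Control loop inoperative [OR]: union of children's cut sets → 2 cut set(s).
Thruster branch inoperative [AND]: one cut set from each child combined → 1 × 1 = 1 cut set(s).
Spacecraft attitude control lost [OR]: union of children's cut sets → 4 cut set(s).
Minimal cut sets: {#3 magnetorquer trips, Emergency wheel driver offline, Gyro is inoperative}; {Emergency IMU failed, Sun sensor fails}; {Primary star tracker malfunctions}; {Propellant valve stuck, Standby reaction wheel stuck}.

4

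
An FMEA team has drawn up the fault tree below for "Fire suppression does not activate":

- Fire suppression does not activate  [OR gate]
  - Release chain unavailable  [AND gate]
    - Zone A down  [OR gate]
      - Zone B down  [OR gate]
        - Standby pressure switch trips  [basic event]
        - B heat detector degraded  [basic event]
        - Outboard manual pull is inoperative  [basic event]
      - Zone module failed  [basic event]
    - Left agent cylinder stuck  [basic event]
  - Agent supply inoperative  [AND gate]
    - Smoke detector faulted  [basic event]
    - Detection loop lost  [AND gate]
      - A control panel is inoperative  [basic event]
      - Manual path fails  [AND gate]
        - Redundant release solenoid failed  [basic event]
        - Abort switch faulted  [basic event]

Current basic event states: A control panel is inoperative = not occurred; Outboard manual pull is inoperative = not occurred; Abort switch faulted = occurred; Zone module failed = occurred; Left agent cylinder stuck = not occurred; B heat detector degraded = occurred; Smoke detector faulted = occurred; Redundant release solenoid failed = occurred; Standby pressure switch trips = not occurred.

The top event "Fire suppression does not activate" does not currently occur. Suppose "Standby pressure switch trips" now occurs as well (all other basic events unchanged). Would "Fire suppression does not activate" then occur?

Counterfactual: set "Standby pressure switch trips" to occurred.
Zone B down [OR]: Standby pressure switch trips=occurs, B heat detector degraded=occurs, Outboard manual pull is inoperative=not → at least one input occurs → occurs.
Zone A down [OR]: Zone B down=occurs, Zone module failed=occurs → at least one input occurs → occurs.
Release chain unavailable [AND]: Zone A down=occurs, Left agent cylinder stuck=not → not all inputs occur → does not occur.
Manual path fails [AND]: Redundant release solenoid failed=occurs, Abort switch faulted=occurs → all inputs occur → occurs.
Detection loop lost [AND]: A control panel is inoperative=not, Manual path fails=occurs → not all inputs occur → does not occur.
Agent supply inoperative [AND]: Smoke detector faulted=occurs, Detection loop lost=not → not all inputs occur → does not occur.
Fire suppression does not activate [OR]: Release chain unavailable=not, Agent supply inoperative=not → no input occurs → does not occur.

No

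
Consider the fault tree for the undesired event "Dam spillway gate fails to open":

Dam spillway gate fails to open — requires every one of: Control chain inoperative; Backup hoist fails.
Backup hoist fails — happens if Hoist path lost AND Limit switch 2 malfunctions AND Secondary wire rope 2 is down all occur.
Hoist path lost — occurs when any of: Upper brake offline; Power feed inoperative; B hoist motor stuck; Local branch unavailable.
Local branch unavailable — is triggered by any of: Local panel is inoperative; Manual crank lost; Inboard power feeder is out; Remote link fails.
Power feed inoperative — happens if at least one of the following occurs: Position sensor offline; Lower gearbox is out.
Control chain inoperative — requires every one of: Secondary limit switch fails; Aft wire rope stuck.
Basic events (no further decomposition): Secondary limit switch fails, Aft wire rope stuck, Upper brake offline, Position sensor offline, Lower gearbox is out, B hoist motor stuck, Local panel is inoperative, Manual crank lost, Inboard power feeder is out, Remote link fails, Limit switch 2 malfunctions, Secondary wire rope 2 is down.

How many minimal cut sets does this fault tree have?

Control chain inoperative [AND]: one cut set from each child combined → 1 × 1 = 1 cut set(s).
Power feed inoperative [OR]: union of children's cut sets → 2 cut set(s).
Local branch unavailable [OR]: union of children's cut sets → 4 cut set(s).
Hoist path lost [OR]: union of children's cut sets → 8 cut set(s).
Backup hoist fails [AND]: one cut set from each child combined → 8 × 1 × 1 = 8 cut set(s).
Dam spillway gate fails to open [AND]: one cut set from each child combined → 1 × 8 = 8 cut set(s).
Minimal cut sets: {Aft wire rope stuck, Limit switch 2 malfunctions, Secondary limit switch fails, Secondary wire rope 2 is down, Upper brake offline}; {Aft wire rope stuck, Limit switch 2 malfunctions, Position sensor offline, Secondary limit switch fails, Secondary wire rope 2 is down}; {Aft wire rope stuck, Limit switch 2 malfunctions, Lower gearbox is out, Secondary limit switch fails, Secondary wire rope 2 is down}; {Aft wire rope stuck, B hoist motor stuck, Limit switch 2 malfunctions, Secondary limit switch fails, Secondary wire rope 2 is down}; {Aft wire rope stuck, Limit switch 2 malfunctions, Local panel is inoperative, Secondary limit switch fails, Secondary wire rope 2 is down}; {Aft wire rope stuck, Limit switch 2 malfunctions, Manual crank lost, Secondary limit switch fails, Secondary wire rope 2 is down}; {Aft wire rope stuck, Inboard power feeder is out, Limit switch 2 malfunctions, Secondary limit switch fails, Secondary wire rope 2 is down}; {Aft wire rope stuck, Limit switch 2 malfunctions, Remote link fails, Secondary limit switch fails, Secondary wire rope 2 is down}.

8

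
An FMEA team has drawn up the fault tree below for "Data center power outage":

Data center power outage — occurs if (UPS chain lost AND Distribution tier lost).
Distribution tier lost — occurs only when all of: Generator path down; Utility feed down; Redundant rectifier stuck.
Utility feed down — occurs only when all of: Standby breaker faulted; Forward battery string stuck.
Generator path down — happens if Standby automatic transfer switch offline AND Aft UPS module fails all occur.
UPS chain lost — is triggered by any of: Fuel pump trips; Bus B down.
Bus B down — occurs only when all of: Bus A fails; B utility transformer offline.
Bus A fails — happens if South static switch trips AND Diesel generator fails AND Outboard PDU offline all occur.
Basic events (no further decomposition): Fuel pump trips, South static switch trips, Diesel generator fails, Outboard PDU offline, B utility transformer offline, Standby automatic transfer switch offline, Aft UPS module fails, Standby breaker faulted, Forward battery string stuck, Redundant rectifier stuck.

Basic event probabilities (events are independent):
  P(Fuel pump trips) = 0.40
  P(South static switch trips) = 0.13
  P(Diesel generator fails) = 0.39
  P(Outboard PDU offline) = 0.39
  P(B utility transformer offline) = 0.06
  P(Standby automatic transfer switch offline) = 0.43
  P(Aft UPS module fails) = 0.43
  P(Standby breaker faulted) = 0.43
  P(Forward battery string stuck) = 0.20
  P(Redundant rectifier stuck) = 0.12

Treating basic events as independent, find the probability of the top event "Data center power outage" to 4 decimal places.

P(Bus A fails) [AND] = 0.13 × 0.39 × 0.39 = 0.019773
P(Bus B down) [AND] = 0.019773 × 0.06 = 0.001186
P(UPS chain lost) [OR] = 1 − (1−0.40) × (1−0.001186) = 0.400712
P(Generator path down) [AND] = 0.43 × 0.43 = 0.184900
P(Utility feed down) [AND] = 0.43 × 0.20 = 0.086000
P(Distribution tier lost) [AND] = 0.184900 × 0.086000 × 0.12 = 0.001908
P(Data center power outage) [AND] = 0.400712 × 0.001908 = 0.000765
Rounded to 4 decimal places: P(Data center power outage) ≈ 0.0008.

0.0008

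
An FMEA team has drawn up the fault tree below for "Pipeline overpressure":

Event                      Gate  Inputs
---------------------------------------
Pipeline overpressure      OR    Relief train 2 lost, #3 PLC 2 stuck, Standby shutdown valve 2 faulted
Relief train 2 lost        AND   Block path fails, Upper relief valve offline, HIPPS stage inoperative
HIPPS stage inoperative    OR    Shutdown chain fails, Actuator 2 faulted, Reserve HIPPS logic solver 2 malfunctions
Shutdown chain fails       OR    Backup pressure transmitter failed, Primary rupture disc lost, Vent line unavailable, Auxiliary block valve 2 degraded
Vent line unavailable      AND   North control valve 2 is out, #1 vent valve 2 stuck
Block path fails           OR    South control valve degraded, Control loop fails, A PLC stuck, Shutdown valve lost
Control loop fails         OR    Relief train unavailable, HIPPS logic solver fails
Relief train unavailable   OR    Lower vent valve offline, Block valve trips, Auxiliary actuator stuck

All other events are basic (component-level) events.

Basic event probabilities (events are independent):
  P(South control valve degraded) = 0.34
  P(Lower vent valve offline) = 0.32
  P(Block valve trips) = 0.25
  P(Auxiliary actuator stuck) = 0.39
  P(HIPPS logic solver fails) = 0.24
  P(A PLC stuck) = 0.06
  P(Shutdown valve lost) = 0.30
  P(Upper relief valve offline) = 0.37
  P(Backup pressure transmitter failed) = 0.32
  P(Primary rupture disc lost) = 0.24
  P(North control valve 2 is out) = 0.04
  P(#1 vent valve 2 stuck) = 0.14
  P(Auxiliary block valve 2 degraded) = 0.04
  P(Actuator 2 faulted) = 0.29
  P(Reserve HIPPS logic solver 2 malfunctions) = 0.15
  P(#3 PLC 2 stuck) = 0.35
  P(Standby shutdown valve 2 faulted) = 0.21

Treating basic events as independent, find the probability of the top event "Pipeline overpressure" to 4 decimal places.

0.6062

P(Relief train unavailable) [OR] = 1 − (1−0.32) × (1−0.25) × (1−0.39) = 0.688900
P(Control loop fails) [OR] = 1 − (1−0.688900) × (1−0.24) = 0.763564
P(Block path fails) [OR] = 1 − (1−0.34) × (1−0.763564) × (1−0.06) × (1−0.30) = 0.897321
P(Vent line unavailable) [AND] = 0.04 × 0.14 = 0.005600
P(Shutdown chain fails) [OR] = 1 − (1−0.32) × (1−0.24) × (1−0.005600) × (1−0.04) = 0.506650
P(HIPPS stage inoperative) [OR] = 1 − (1−0.506650) × (1−0.29) × (1−0.15) = 0.702263
P(Relief train 2 lost) [AND] = 0.897321 × 0.37 × 0.702263 = 0.233157
P(Pipeline overpressure) [OR] = 1 − (1−0.233157) × (1−0.35) × (1−0.21) = 0.606226
Rounded to 4 decimal places: P(Pipeline overpressure) ≈ 0.6062.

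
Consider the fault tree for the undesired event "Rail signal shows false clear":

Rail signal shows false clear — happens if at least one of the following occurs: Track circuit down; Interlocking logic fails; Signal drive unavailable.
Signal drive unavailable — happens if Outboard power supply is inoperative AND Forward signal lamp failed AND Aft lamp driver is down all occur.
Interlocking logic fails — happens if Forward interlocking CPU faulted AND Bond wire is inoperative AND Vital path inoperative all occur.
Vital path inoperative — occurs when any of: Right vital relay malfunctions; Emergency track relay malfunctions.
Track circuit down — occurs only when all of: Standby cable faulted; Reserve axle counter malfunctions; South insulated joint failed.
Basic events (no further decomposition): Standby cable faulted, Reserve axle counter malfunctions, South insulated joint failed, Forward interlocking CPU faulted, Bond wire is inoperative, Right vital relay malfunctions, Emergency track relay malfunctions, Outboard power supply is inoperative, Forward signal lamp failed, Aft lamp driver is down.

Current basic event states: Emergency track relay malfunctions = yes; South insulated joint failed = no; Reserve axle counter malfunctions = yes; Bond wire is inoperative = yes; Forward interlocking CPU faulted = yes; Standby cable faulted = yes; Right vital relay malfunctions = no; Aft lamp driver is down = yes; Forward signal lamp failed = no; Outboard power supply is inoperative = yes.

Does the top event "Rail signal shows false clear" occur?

Track circuit down [AND]: Standby cable faulted=occurs, Reserve axle counter malfunctions=occurs, South insulated joint failed=not → not all inputs occur → does not occur.
Vital path inoperative [OR]: Right vital relay malfunctions=not, Emergency track relay malfunctions=occurs → at least one input occurs → occurs.
Interlocking logic fails [AND]: Forward interlocking CPU faulted=occurs, Bond wire is inoperative=occurs, Vital path inoperative=occurs → all inputs occur → occurs.
Signal drive unavailable [AND]: Outboard power supply is inoperative=occurs, Forward signal lamp failed=not, Aft lamp driver is down=occurs → not all inputs occur → does not occur.
Rail signal shows false clear [OR]: Track circuit down=not, Interlocking logic fails=occurs, Signal drive unavailable=not → at least one input occurs → occurs.

Yes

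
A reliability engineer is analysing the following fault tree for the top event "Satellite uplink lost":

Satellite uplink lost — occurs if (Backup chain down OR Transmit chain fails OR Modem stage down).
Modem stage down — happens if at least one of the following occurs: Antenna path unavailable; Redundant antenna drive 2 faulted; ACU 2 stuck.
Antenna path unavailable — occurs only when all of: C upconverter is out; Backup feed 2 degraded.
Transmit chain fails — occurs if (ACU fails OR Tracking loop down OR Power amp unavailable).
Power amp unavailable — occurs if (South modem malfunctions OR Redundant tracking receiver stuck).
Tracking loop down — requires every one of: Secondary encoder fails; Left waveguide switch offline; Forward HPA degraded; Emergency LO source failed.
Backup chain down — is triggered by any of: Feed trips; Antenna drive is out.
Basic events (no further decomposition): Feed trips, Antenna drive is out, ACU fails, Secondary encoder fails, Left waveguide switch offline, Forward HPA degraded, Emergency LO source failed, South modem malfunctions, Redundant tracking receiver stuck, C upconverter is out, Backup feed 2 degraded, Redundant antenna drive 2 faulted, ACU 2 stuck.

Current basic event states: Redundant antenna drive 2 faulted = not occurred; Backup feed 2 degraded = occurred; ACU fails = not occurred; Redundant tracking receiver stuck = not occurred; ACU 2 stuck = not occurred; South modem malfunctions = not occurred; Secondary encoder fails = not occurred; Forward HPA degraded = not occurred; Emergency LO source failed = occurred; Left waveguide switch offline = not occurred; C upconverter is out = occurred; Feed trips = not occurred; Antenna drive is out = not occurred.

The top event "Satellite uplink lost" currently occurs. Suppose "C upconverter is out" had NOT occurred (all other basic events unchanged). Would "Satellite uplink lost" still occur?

Counterfactual: set "C upconverter is out" to not occurred.
Backup chain down [OR]: Feed trips=not, Antenna drive is out=not → no input occurs → does not occur.
Tracking loop down [AND]: Secondary encoder fails=not, Left waveguide switch offline=not, Forward HPA degraded=not, Emergency LO source failed=occurs → not all inputs occur → does not occur.
Power amp unavailable [OR]: South modem malfunctions=not, Redundant tracking receiver stuck=not → no input occurs → does not occur.
Transmit chain fails [OR]: ACU fails=not, Tracking loop down=not, Power amp unavailable=not → no input occurs → does not occur.
Antenna path unavailable [AND]: C upconverter is out=not, Backup feed 2 degraded=occurs → not all inputs occur → does not occur.
Modem stage down [OR]: Antenna path unavailable=not, Redundant antenna drive 2 faulted=not, ACU 2 stuck=not → no input occurs → does not occur.
Satellite uplink lost [OR]: Backup chain down=not, Transmit chain fails=not, Modem stage down=not → no input occurs → does not occur.

No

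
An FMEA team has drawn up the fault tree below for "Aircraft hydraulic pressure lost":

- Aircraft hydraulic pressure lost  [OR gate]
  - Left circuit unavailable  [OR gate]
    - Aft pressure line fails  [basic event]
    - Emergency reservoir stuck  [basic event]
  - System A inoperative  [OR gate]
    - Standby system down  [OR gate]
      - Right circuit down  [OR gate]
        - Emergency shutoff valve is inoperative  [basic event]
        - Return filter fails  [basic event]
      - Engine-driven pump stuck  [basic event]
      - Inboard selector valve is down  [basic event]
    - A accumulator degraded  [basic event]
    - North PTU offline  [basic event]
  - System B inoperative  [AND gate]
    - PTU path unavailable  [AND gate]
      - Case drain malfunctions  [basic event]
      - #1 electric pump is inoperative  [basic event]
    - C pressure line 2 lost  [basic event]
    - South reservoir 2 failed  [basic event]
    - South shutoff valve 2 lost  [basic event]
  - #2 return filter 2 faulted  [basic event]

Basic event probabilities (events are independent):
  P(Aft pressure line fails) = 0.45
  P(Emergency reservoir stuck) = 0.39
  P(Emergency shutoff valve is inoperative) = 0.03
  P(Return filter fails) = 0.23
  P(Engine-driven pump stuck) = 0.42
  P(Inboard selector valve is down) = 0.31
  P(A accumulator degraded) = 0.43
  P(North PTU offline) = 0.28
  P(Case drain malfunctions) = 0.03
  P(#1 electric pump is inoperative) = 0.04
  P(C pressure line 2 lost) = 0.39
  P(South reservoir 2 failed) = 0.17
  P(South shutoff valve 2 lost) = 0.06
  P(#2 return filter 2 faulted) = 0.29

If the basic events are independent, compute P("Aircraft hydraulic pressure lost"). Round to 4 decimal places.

0.9708

P(Left circuit unavailable) [OR] = 1 − (1−0.45) × (1−0.39) = 0.664500
P(Right circuit down) [OR] = 1 − (1−0.03) × (1−0.23) = 0.253100
P(Standby system down) [OR] = 1 − (1−0.253100) × (1−0.42) × (1−0.31) = 0.701091
P(System A inoperative) [OR] = 1 − (1−0.701091) × (1−0.43) × (1−0.28) = 0.877328
P(PTU path unavailable) [AND] = 0.03 × 0.04 = 0.001200
P(System B inoperative) [AND] = 0.001200 × 0.39 × 0.17 × 0.06 = 0.000005
P(Aircraft hydraulic pressure lost) [OR] = 1 − (1−0.664500) × (1−0.877328) × (1−0.000005) × (1−0.29) = 0.970779
Rounded to 4 decimal places: P(Aircraft hydraulic pressure lost) ≈ 0.9708.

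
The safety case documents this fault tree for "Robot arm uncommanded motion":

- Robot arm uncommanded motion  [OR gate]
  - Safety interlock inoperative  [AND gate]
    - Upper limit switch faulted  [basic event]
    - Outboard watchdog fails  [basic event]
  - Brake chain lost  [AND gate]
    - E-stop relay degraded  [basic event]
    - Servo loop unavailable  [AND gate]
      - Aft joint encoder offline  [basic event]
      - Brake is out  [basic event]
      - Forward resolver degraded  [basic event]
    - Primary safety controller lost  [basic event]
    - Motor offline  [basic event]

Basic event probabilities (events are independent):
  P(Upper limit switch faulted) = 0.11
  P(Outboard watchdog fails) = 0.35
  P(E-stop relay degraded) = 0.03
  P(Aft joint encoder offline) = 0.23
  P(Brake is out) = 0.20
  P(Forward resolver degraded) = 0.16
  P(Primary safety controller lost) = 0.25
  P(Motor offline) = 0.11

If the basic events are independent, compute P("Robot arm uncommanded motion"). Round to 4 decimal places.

0.0385

P(Safety interlock inoperative) [AND] = 0.11 × 0.35 = 0.038500
P(Servo loop unavailable) [AND] = 0.23 × 0.20 × 0.16 = 0.007360
P(Brake chain lost) [AND] = 0.03 × 0.007360 × 0.25 × 0.11 = 0.000006
P(Robot arm uncommanded motion) [OR] = 1 − (1−0.038500) × (1−0.000006) = 0.038506
Rounded to 4 decimal places: P(Robot arm uncommanded motion) ≈ 0.0385.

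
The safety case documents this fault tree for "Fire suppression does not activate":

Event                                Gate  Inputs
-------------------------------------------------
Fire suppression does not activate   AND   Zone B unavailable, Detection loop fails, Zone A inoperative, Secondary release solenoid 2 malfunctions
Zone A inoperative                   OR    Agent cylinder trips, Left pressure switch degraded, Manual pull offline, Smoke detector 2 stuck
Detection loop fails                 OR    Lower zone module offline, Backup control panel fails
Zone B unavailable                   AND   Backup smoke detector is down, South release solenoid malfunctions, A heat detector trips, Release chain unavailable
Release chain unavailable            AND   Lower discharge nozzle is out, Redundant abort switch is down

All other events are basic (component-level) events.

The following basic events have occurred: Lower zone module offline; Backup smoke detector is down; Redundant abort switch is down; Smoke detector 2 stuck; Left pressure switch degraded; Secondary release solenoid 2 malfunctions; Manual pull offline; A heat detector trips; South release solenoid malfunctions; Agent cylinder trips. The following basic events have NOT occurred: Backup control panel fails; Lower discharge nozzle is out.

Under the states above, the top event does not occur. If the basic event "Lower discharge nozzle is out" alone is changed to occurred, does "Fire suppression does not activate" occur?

Counterfactual: set "Lower discharge nozzle is out" to occurred.
Release chain unavailable [AND]: Lower discharge nozzle is out=occurs, Redundant abort switch is down=occurs → all inputs occur → occurs.
Zone B unavailable [AND]: Backup smoke detector is down=occurs, South release solenoid malfunctions=occurs, A heat detector trips=occurs, Release chain unavailable=occurs → all inputs occur → occurs.
Detection loop fails [OR]: Lower zone module offline=occurs, Backup control panel fails=not → at least one input occurs → occurs.
Zone A inoperative [OR]: Agent cylinder trips=occurs, Left pressure switch degraded=occurs, Manual pull offline=occurs, Smoke detector 2 stuck=occurs → at least one input occurs → occurs.
Fire suppression does not activate [AND]: Zone B unavailable=occurs, Detection loop fails=occurs, Zone A inoperative=occurs, Secondary release solenoid 2 malfunctions=occurs → all inputs occur → occurs.

Yes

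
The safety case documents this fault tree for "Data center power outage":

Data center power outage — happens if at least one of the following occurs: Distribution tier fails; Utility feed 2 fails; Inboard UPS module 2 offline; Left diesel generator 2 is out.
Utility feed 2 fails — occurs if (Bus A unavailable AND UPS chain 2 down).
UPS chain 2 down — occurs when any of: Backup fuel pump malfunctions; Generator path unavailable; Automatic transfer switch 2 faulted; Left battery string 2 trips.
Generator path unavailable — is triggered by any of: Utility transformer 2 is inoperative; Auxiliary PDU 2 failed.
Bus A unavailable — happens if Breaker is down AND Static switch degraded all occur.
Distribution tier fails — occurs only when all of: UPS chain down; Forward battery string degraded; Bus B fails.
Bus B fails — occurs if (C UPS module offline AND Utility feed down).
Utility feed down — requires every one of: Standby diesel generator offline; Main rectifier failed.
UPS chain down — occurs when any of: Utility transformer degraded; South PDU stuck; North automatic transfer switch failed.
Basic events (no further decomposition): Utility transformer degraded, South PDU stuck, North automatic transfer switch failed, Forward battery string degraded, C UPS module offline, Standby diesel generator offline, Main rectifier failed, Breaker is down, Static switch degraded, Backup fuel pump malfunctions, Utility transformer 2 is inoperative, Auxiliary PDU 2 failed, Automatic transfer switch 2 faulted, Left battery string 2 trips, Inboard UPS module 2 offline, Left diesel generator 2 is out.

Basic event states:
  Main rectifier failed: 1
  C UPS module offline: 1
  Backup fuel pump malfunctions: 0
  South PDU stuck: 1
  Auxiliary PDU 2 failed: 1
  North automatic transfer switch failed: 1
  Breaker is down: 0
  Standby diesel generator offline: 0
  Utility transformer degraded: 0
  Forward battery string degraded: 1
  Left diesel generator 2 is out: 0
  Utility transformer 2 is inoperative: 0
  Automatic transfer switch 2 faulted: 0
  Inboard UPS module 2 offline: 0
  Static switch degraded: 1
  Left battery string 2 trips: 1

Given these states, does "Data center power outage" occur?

UPS chain down [OR]: Utility transformer degraded=not, South PDU stuck=occurs, North automatic transfer switch failed=occurs → at least one input occurs → occurs.
Utility feed down [AND]: Standby diesel generator offline=not, Main rectifier failed=occurs → not all inputs occur → does not occur.
Bus B fails [AND]: C UPS module offline=occurs, Utility feed down=not → not all inputs occur → does not occur.
Distribution tier fails [AND]: UPS chain down=occurs, Forward battery string degraded=occurs, Bus B fails=not → not all inputs occur → does not occur.
Bus A unavailable [AND]: Breaker is down=not, Static switch degraded=occurs → not all inputs occur → does not occur.
Generator path unavailable [OR]: Utility transformer 2 is inoperative=not, Auxiliary PDU 2 failed=occurs → at least one input occurs → occurs.
UPS chain 2 down [OR]: Backup fuel pump malfunctions=not, Generator path unavailable=occurs, Automatic transfer switch 2 faulted=not, Left battery string 2 trips=occurs → at least one input occurs → occurs.
Utility feed 2 fails [AND]: Bus A unavailable=not, UPS chain 2 down=occurs → not all inputs occur → does not occur.
Data center power outage [OR]: Distribution tier fails=not, Utility feed 2 fails=not, Inboard UPS module 2 offline=not, Left diesel generator 2 is out=not → no input occurs → does not occur.

No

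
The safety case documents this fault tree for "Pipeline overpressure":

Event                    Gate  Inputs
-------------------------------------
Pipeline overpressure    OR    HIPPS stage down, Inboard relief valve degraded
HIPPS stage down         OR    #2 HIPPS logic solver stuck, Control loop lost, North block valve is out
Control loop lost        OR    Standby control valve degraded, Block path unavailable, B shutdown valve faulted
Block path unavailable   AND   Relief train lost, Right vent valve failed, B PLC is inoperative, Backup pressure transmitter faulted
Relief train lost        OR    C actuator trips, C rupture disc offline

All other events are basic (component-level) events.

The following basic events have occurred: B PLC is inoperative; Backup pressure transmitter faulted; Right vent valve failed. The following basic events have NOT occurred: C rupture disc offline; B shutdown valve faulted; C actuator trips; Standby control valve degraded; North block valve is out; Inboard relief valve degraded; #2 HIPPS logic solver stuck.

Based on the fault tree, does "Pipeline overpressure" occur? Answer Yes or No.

No

Relief train lost [OR]: C actuator trips=not, C rupture disc offline=not → no input occurs → does not occur.
Block path unavailable [AND]: Relief train lost=not, Right vent valve failed=occurs, B PLC is inoperative=occurs, Backup pressure transmitter faulted=occurs → not all inputs occur → does not occur.
Control loop lost [OR]: Standby control valve degraded=not, Block path unavailable=not, B shutdown valve faulted=not → no input occurs → does not occur.
HIPPS stage down [OR]: #2 HIPPS logic solver stuck=not, Control loop lost=not, North block valve is out=not → no input occurs → does not occur.
Pipeline overpressure [OR]: HIPPS stage down=not, Inboard relief valve degraded=not → no input occurs → does not occur.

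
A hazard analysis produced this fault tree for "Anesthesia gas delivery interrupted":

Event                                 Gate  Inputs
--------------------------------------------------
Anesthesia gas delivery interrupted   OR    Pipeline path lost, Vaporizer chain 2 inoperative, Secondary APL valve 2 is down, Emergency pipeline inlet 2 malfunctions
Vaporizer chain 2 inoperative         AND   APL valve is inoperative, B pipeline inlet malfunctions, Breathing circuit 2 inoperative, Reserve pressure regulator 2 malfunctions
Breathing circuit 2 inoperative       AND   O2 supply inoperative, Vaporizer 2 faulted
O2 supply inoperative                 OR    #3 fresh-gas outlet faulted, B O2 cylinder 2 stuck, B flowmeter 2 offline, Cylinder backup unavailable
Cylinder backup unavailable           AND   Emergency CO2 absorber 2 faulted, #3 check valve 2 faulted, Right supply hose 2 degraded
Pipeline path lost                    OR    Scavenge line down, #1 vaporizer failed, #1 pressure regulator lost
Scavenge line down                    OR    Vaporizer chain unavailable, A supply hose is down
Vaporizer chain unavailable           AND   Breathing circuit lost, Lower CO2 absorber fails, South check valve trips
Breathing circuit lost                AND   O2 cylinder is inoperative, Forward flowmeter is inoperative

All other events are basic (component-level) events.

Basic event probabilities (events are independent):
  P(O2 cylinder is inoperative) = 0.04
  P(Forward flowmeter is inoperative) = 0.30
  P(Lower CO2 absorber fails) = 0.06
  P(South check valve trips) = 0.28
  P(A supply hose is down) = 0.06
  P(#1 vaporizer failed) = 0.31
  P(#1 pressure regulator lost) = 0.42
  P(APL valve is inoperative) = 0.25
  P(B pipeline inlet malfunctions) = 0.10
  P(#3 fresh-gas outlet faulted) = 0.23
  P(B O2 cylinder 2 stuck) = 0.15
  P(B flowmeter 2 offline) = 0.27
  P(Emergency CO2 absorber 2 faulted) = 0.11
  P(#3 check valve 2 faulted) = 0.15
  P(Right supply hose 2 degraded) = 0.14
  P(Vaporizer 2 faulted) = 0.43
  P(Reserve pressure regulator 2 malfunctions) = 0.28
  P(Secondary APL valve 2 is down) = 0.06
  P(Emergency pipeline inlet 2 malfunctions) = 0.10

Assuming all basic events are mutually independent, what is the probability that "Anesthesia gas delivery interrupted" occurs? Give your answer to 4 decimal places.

0.6823

P(Breathing circuit lost) [AND] = 0.04 × 0.30 = 0.012000
P(Vaporizer chain unavailable) [AND] = 0.012000 × 0.06 × 0.28 = 0.000202
P(Scavenge line down) [OR] = 1 − (1−0.000202) × (1−0.06) = 0.060190
P(Pipeline path lost) [OR] = 1 − (1−0.060190) × (1−0.31) × (1−0.42) = 0.623888
P(Cylinder backup unavailable) [AND] = 0.11 × 0.15 × 0.14 = 0.002310
P(O2 supply inoperative) [OR] = 1 − (1−0.23) × (1−0.15) × (1−0.27) × (1−0.002310) = 0.523319
P(Breathing circuit 2 inoperative) [AND] = 0.523319 × 0.43 = 0.225027
P(Vaporizer chain 2 inoperative) [AND] = 0.25 × 0.10 × 0.225027 × 0.28 = 0.001575
P(Anesthesia gas delivery interrupted) [OR] = 1 − (1−0.623888) × (1−0.001575) × (1−0.06) × (1−0.10) = 0.682310
Rounded to 4 decimal places: P(Anesthesia gas delivery interrupted) ≈ 0.6823.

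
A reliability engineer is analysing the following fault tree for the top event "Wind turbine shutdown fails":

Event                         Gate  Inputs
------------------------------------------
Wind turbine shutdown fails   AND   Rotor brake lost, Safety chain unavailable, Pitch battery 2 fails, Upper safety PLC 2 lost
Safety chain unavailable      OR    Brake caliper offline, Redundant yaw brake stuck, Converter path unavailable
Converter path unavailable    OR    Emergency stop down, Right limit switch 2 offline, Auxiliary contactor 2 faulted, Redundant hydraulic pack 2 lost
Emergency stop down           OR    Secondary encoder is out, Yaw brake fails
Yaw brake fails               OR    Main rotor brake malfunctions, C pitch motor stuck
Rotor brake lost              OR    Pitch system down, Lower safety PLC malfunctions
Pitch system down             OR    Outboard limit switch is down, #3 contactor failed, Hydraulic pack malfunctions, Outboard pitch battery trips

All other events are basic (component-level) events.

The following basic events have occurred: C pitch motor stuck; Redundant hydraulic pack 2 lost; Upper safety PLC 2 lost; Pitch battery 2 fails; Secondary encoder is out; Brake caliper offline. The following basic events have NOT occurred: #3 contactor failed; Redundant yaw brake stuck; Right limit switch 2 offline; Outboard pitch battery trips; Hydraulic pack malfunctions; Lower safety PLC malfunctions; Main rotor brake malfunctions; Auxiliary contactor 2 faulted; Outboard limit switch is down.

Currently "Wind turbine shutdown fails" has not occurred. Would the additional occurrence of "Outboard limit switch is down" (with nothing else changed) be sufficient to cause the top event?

Counterfactual: set "Outboard limit switch is down" to occurred.
Pitch system down [OR]: Outboard limit switch is down=occurs, #3 contactor failed=not, Hydraulic pack malfunctions=not, Outboard pitch battery trips=not → at least one input occurs → occurs.
Rotor brake lost [OR]: Pitch system down=occurs, Lower safety PLC malfunctions=not → at least one input occurs → occurs.
Yaw brake fails [OR]: Main rotor brake malfunctions=not, C pitch motor stuck=occurs → at least one input occurs → occurs.
Emergency stop down [OR]: Secondary encoder is out=occurs, Yaw brake fails=occurs → at least one input occurs → occurs.
Converter path unavailable [OR]: Emergency stop down=occurs, Right limit switch 2 offline=not, Auxiliary contactor 2 faulted=not, Redundant hydraulic pack 2 lost=occurs → at least one input occurs → occurs.
Safety chain unavailable [OR]: Brake caliper offline=occurs, Redundant yaw brake stuck=not, Converter path unavailable=occurs → at least one input occurs → occurs.
Wind turbine shutdown fails [AND]: Rotor brake lost=occurs, Safety chain unavailable=occurs, Pitch battery 2 fails=occurs, Upper safety PLC 2 lost=occurs → all inputs occur → occurs.

Yes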